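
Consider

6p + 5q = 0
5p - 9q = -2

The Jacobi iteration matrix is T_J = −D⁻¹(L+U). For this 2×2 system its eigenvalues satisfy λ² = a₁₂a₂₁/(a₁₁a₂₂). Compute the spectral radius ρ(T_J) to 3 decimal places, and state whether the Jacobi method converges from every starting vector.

0.680

a₁₂a₂₁/(a₁₁a₂₂) = (5)·(5) / ((6)·(-9)) = -0.462963
ρ = √|-0.462963| = √0.462963 = 0.680
ρ < 1, so Jacobi converges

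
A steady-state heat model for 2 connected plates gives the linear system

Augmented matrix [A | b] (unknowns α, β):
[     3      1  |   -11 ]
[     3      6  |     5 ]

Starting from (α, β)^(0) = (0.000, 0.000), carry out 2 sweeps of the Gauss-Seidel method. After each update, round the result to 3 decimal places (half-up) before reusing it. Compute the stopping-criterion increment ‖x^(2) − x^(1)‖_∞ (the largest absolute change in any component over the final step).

0.889

Iteration 1:
  α = (-11 - (1)·0.000) / (3) = -3.667
  β = (5 - (3)·-3.667) / (6) = 2.667
Iteration 2:
  α = (-11 - (1)·2.667) / (3) = -4.556
  β = (5 - (3)·-4.556) / (6) = 3.111
Change: (-0.889, 0.444) → max |·| = 0.889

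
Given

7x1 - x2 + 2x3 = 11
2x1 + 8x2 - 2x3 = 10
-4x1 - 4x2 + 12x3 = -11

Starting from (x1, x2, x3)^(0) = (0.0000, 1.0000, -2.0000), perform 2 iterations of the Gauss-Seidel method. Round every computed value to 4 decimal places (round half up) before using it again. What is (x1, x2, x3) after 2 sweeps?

(1.6241, 0.8202, -0.1019)

Iteration 1:
  x1 = (11 - (-1)·1.0000 - (2)·-2.0000) / (7) = 2.2857
  x2 = (10 - (2)·2.2857 - (-2)·-2.0000) / (8) = 0.1786
  x3 = (-11 - (-4)·2.2857 - (-4)·0.1786) / (12) = -0.0952
Iteration 2:
  x1 = (11 - (-1)·0.1786 - (2)·-0.0952) / (7) = 1.6241
  x2 = (10 - (2)·1.6241 - (-2)·-0.0952) / (8) = 0.8202
  x3 = (-11 - (-4)·1.6241 - (-4)·0.8202) / (12) = -0.1019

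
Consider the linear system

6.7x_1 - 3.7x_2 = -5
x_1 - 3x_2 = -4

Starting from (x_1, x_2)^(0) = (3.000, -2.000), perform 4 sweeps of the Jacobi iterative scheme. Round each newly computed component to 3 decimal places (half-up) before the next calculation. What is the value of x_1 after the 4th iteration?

Iteration 1:
  x_1 = (-5 - (-3.7)·-2.000) / (6.7) = -1.851
  x_2 = (-4 - (1)·3.000) / (-3) = 2.333
Iteration 2:
  x_1 = (-5 - (-3.7)·2.333) / (6.7) = 0.542
  x_2 = (-4 - (1)·-1.851) / (-3) = 0.716
Iteration 3:
  x_1 = (-5 - (-3.7)·0.716) / (6.7) = -0.351
  x_2 = (-4 - (1)·0.542) / (-3) = 1.514
Iteration 4:
  x_1 = (-5 - (-3.7)·1.514) / (6.7) = 0.090
  x_2 = (-4 - (1)·-0.351) / (-3) = 1.216

0.090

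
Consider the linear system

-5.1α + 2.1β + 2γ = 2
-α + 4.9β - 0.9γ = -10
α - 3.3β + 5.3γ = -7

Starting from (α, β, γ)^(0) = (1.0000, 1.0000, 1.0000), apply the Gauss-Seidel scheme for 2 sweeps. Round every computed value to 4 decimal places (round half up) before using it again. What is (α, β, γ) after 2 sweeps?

Iteration 1:
  α = (2 - (2.1)·1.0000 - (2)·1.0000) / (-5.1) = 0.4118
  β = (-10 - (-1)·0.4118 - (-0.9)·1.0000) / (4.9) = -1.7731
  γ = (-7 - (1)·0.4118 - (-3.3)·-1.7731) / (5.3) = -2.5025
Iteration 2:
  α = (2 - (2.1)·-1.7731 - (2)·-2.5025) / (-5.1) = -2.1036
  β = (-10 - (-1)·-2.1036 - (-0.9)·-2.5025) / (4.9) = -2.9298
  γ = (-7 - (1)·-2.1036 - (-3.3)·-2.9298) / (5.3) = -2.7481

(-2.1036, -2.9298, -2.7481)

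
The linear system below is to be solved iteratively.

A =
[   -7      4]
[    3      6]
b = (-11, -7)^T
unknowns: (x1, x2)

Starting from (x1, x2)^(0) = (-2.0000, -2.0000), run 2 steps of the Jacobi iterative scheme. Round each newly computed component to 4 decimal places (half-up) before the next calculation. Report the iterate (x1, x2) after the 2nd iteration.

Iteration 1:
  x1 = (-11 - (4)·-2.0000) / (-7) = 0.4286
  x2 = (-7 - (3)·-2.0000) / (6) = -0.1667
Iteration 2:
  x1 = (-11 - (4)·-0.1667) / (-7) = 1.4762
  x2 = (-7 - (3)·0.4286) / (6) = -1.3810

(1.4762, -1.3810)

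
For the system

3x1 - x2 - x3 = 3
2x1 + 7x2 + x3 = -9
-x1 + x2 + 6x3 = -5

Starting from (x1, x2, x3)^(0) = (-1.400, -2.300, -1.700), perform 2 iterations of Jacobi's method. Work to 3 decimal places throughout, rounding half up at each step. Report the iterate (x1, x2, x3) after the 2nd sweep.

Iteration 1:
  x1 = (3 - (-1)·-2.300 - (-1)·-1.700) / (3) = -0.333
  x2 = (-9 - (2)·-1.400 - (1)·-1.700) / (7) = -0.643
  x3 = (-5 - (-1)·-1.400 - (1)·-2.300) / (6) = -0.683
Iteration 2:
  x1 = (3 - (-1)·-0.643 - (-1)·-0.683) / (3) = 0.558
  x2 = (-9 - (2)·-0.333 - (1)·-0.683) / (7) = -1.093
  x3 = (-5 - (-1)·-0.333 - (1)·-0.643) / (6) = -0.782

(0.558, -1.093, -0.782)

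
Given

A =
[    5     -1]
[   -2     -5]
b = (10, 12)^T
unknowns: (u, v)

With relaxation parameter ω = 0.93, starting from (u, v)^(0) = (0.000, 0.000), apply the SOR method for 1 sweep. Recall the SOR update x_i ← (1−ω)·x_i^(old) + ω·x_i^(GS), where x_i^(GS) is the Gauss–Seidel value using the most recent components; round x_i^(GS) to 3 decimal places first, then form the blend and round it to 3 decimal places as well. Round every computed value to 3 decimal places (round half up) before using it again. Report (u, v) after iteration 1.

Iteration 1:
  u: GS value = (10 - (-1)·0.000) / (5) = 2.000;  u ← (1−ω)·0.000 + ω·2.000 = 1.860
  v: GS value = (12 - (-2)·1.860) / (-5) = -3.144;  v ← (1−ω)·0.000 + ω·-3.144 = -2.924

(1.860, -2.924)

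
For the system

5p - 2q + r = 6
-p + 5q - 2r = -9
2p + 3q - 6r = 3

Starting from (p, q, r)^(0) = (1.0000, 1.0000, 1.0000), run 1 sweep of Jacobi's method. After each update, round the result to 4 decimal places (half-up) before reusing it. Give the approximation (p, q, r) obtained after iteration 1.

(1.4000, -1.2000, 0.3333)

Iteration 1:
  p = (6 - (-2)·1.0000 - (1)·1.0000) / (5) = 1.4000
  q = (-9 - (-1)·1.0000 - (-2)·1.0000) / (5) = -1.2000
  r = (3 - (2)·1.0000 - (3)·1.0000) / (-6) = 0.3333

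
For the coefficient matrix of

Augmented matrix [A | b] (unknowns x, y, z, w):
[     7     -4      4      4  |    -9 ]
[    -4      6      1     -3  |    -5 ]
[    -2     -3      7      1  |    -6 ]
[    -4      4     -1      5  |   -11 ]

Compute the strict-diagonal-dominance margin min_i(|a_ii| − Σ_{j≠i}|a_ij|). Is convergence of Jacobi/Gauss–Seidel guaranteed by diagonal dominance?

row 1: |7| − (4+4+4) = -5
row 2: |6| − (4+1+3) = -2
row 3: |7| − (2+3+1) = 1
row 4: |5| − (4+4+1) = -4
minimum over rows = -5 → not strictly diagonally dominant

-5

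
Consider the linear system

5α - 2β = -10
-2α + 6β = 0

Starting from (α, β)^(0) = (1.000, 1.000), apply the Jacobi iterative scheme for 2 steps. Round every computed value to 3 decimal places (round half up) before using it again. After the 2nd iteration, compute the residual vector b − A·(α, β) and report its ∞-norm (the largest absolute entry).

1.731

Iteration 1:
  α = (-10 - (-2)·1.000) / (5) = -1.600
  β = (0 - (-2)·1.000) / (6) = 0.333
Iteration 2:
  α = (-10 - (-2)·0.333) / (5) = -1.867
  β = (0 - (-2)·-1.600) / (6) = -0.533
Residual b − A·x = (-1.731, -0.536); ∞-norm = 1.731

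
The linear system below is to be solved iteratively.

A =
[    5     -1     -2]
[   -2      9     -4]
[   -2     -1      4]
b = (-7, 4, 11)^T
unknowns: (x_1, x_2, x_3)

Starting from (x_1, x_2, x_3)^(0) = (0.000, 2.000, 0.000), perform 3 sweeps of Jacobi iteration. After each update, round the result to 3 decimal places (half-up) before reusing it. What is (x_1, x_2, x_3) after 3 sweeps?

(-0.122, 1.491, 3.161)

Iteration 1:
  x_1 = (-7 - (-1)·2.000 - (-2)·0.000) / (5) = -1.000
  x_2 = (4 - (-2)·0.000 - (-4)·0.000) / (9) = 0.444
  x_3 = (11 - (-2)·0.000 - (-1)·2.000) / (4) = 3.250
Iteration 2:
  x_1 = (-7 - (-1)·0.444 - (-2)·3.250) / (5) = -0.011
  x_2 = (4 - (-2)·-1.000 - (-4)·3.250) / (9) = 1.667
  x_3 = (11 - (-2)·-1.000 - (-1)·0.444) / (4) = 2.361
Iteration 3:
  x_1 = (-7 - (-1)·1.667 - (-2)·2.361) / (5) = -0.122
  x_2 = (4 - (-2)·-0.011 - (-4)·2.361) / (9) = 1.491
  x_3 = (11 - (-2)·-0.011 - (-1)·1.667) / (4) = 3.161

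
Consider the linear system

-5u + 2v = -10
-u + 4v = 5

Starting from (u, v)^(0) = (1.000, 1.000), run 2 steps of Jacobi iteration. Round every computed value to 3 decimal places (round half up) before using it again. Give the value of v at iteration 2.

1.850

Iteration 1:
  u = (-10 - (2)·1.000) / (-5) = 2.400
  v = (5 - (-1)·1.000) / (4) = 1.500
Iteration 2:
  u = (-10 - (2)·1.500) / (-5) = 2.600
  v = (5 - (-1)·2.400) / (4) = 1.850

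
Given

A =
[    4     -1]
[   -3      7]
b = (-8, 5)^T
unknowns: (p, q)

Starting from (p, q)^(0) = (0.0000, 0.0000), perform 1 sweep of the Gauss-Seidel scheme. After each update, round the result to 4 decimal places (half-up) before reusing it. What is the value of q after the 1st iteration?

-0.1429

Iteration 1:
  p = (-8 - (-1)·0.0000) / (4) = -2.0000
  q = (5 - (-3)·-2.0000) / (7) = -0.1429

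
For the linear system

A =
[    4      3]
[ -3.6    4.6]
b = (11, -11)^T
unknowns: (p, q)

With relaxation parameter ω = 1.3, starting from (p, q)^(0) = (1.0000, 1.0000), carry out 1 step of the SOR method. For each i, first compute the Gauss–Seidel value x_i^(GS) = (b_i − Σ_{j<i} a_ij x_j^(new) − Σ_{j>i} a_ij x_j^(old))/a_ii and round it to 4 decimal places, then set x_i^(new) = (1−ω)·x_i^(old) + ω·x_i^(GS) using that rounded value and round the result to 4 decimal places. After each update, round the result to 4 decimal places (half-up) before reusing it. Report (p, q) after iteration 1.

Iteration 1:
  p: GS value = (11 - (3)·1.0000) / (4) = 2.0000;  p ← (1−ω)·1.0000 + ω·2.0000 = 2.3000
  q: GS value = (-11 - (-3.6)·2.3000) / (4.6) = -0.5913;  q ← (1−ω)·1.0000 + ω·-0.5913 = -1.0687

(2.3000, -1.0687)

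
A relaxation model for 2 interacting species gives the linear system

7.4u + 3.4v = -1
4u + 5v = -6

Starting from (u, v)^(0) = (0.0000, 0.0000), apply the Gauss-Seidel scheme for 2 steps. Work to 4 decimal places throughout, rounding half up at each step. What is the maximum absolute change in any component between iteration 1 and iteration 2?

Iteration 1:
  u = (-1 - (3.4)·0.0000) / (7.4) = -0.1351
  v = (-6 - (4)·-0.1351) / (5) = -1.0919
Iteration 2:
  u = (-1 - (3.4)·-1.0919) / (7.4) = 0.3665
  v = (-6 - (4)·0.3665) / (5) = -1.4932
Change: (0.5016, -0.4013) → max |·| = 0.5016

0.5016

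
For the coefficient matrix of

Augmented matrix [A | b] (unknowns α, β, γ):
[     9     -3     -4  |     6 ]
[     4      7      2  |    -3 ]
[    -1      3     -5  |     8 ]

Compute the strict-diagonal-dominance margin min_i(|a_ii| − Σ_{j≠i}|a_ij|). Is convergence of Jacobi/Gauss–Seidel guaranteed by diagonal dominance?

1

row 1: |9| − (3+4) = 2
row 2: |7| − (4+2) = 1
row 3: |-5| − (1+3) = 1
minimum over rows = 1 → strictly diagonally dominant (convergence guaranteed)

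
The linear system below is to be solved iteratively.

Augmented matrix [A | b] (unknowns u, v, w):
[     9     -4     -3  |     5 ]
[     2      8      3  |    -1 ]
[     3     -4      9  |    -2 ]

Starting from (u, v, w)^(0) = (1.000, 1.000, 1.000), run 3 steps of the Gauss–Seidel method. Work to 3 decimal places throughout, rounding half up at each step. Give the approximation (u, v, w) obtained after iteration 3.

(0.679, -0.282, -0.574)

Iteration 1:
  u = (5 - (-4)·1.000 - (-3)·1.000) / (9) = 1.333
  v = (-1 - (2)·1.333 - (3)·1.000) / (8) = -0.833
  w = (-2 - (3)·1.333 - (-4)·-0.833) / (9) = -1.037
Iteration 2:
  u = (5 - (-4)·-0.833 - (-3)·-1.037) / (9) = -0.160
  v = (-1 - (2)·-0.160 - (3)·-1.037) / (8) = 0.304
  w = (-2 - (3)·-0.160 - (-4)·0.304) / (9) = -0.034
Iteration 3:
  u = (5 - (-4)·0.304 - (-3)·-0.034) / (9) = 0.679
  v = (-1 - (2)·0.679 - (3)·-0.034) / (8) = -0.282
  w = (-2 - (3)·0.679 - (-4)·-0.282) / (9) = -0.574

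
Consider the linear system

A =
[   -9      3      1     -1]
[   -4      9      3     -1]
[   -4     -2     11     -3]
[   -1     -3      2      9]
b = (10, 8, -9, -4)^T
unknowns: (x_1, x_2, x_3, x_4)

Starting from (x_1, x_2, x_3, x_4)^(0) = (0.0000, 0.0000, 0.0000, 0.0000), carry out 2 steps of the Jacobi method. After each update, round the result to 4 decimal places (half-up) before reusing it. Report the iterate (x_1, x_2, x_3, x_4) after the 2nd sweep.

(-0.8563, 0.6184, -1.1818, -0.0898)

Iteration 1:
  x_1 = (10 - (3)·0.0000 - (1)·0.0000 - (-1)·0.0000) / (-9) = -1.1111
  x_2 = (8 - (-4)·0.0000 - (3)·0.0000 - (-1)·0.0000) / (9) = 0.8889
  x_3 = (-9 - (-4)·0.0000 - (-2)·0.0000 - (-3)·0.0000) / (11) = -0.8182
  x_4 = (-4 - (-1)·0.0000 - (-3)·0.0000 - (2)·0.0000) / (9) = -0.4444
Iteration 2:
  x_1 = (10 - (3)·0.8889 - (1)·-0.8182 - (-1)·-0.4444) / (-9) = -0.8563
  x_2 = (8 - (-4)·-1.1111 - (3)·-0.8182 - (-1)·-0.4444) / (9) = 0.6184
  x_3 = (-9 - (-4)·-1.1111 - (-2)·0.8889 - (-3)·-0.4444) / (11) = -1.1818
  x_4 = (-4 - (-1)·-1.1111 - (-3)·0.8889 - (2)·-0.8182) / (9) = -0.0898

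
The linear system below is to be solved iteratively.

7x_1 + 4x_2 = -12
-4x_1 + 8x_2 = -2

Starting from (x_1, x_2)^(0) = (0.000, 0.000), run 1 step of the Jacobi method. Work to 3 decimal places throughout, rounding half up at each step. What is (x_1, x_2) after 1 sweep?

(-1.714, -0.250)

Iteration 1:
  x_1 = (-12 - (4)·0.000) / (7) = -1.714
  x_2 = (-2 - (-4)·0.000) / (8) = -0.250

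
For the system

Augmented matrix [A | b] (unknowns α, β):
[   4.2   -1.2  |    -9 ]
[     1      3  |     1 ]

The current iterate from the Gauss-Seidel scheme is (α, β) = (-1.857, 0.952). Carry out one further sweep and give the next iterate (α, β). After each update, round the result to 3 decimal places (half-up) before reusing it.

One sweep:
  α = (-9 - (-1.2)·0.952) / (4.2) = -1.871
  β = (1 - (1)·-1.871) / (3) = 0.957

(-1.871, 0.957)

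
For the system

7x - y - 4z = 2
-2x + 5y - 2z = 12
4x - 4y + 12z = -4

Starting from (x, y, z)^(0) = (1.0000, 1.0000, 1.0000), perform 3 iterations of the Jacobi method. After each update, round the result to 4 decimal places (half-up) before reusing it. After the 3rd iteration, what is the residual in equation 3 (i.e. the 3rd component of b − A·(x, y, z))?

-0.9136

Iteration 1:
  x = (2 - (-1)·1.0000 - (-4)·1.0000) / (7) = 1.0000
  y = (12 - (-2)·1.0000 - (-2)·1.0000) / (5) = 3.2000
  z = (-4 - (4)·1.0000 - (-4)·1.0000) / (12) = -0.3333
Iteration 2:
  x = (2 - (-1)·3.2000 - (-4)·-0.3333) / (7) = 0.5524
  y = (12 - (-2)·1.0000 - (-2)·-0.3333) / (5) = 2.6667
  z = (-4 - (4)·1.0000 - (-4)·3.2000) / (12) = 0.4000
Iteration 3:
  x = (2 - (-1)·2.6667 - (-4)·0.4000) / (7) = 0.8952
  y = (12 - (-2)·0.5524 - (-2)·0.4000) / (5) = 2.7810
  z = (-4 - (4)·0.5524 - (-4)·2.6667) / (12) = 0.3714
Residual b − A·x = (0.0002, 0.6282, -0.9136)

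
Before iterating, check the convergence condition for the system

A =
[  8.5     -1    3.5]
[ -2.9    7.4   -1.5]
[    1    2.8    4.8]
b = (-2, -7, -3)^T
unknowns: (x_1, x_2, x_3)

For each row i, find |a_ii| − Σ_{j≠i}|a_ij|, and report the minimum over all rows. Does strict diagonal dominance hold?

1

row 1: |8.5| − (1+3.5) = 4
row 2: |7.4| − (2.9+1.5) = 3
row 3: |4.8| − (1+2.8) = 1
minimum over rows = 1 → strictly diagonally dominant (convergence guaranteed)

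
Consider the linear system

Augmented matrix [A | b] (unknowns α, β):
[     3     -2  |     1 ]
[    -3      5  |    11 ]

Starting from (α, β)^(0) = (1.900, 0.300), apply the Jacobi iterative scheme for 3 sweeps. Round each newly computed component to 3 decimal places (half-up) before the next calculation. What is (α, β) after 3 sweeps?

Iteration 1:
  α = (1 - (-2)·0.300) / (3) = 0.533
  β = (11 - (-3)·1.900) / (5) = 3.340
Iteration 2:
  α = (1 - (-2)·3.340) / (3) = 2.560
  β = (11 - (-3)·0.533) / (5) = 2.520
Iteration 3:
  α = (1 - (-2)·2.520) / (3) = 2.013
  β = (11 - (-3)·2.560) / (5) = 3.736

(2.013, 3.736)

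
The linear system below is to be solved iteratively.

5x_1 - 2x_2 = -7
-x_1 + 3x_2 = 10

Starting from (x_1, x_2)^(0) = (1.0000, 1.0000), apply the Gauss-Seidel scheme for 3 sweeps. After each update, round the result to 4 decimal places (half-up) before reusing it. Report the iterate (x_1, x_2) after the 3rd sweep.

Iteration 1:
  x_1 = (-7 - (-2)·1.0000) / (5) = -1.0000
  x_2 = (10 - (-1)·-1.0000) / (3) = 3.0000
Iteration 2:
  x_1 = (-7 - (-2)·3.0000) / (5) = -0.2000
  x_2 = (10 - (-1)·-0.2000) / (3) = 3.2667
Iteration 3:
  x_1 = (-7 - (-2)·3.2667) / (5) = -0.0933
  x_2 = (10 - (-1)·-0.0933) / (3) = 3.3022

(-0.0933, 3.3022)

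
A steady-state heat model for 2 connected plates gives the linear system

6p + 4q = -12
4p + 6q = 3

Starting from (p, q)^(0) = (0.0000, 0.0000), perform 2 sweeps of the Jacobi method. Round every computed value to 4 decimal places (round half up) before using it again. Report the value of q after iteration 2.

1.8333

Iteration 1:
  p = (-12 - (4)·0.0000) / (6) = -2.0000
  q = (3 - (4)·0.0000) / (6) = 0.5000
Iteration 2:
  p = (-12 - (4)·0.5000) / (6) = -2.3333
  q = (3 - (4)·-2.0000) / (6) = 1.8333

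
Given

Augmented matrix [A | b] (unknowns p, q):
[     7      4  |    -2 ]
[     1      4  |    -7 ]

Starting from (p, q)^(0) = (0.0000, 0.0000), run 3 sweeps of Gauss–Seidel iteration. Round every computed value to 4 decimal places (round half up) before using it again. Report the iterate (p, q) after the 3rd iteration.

Iteration 1:
  p = (-2 - (4)·0.0000) / (7) = -0.2857
  q = (-7 - (1)·-0.2857) / (4) = -1.6786
Iteration 2:
  p = (-2 - (4)·-1.6786) / (7) = 0.6735
  q = (-7 - (1)·0.6735) / (4) = -1.9184
Iteration 3:
  p = (-2 - (4)·-1.9184) / (7) = 0.8105
  q = (-7 - (1)·0.8105) / (4) = -1.9526

(0.8105, -1.9526)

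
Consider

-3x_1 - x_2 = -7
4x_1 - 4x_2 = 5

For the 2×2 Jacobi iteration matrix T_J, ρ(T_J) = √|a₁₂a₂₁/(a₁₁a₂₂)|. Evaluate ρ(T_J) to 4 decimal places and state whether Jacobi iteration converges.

0.5774

a₁₂a₂₁/(a₁₁a₂₂) = (-1)·(4) / ((-3)·(-4)) = -0.333333
ρ = √|-0.333333| = √0.333333 = 0.5774
ρ < 1, so Jacobi converges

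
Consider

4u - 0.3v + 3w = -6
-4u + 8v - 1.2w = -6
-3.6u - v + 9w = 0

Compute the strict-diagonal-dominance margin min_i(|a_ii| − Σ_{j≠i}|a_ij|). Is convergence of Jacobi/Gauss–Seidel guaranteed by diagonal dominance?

0.7

row 1: |4| − (0.3+3) = 0.7
row 2: |8| − (4+1.2) = 2.8
row 3: |9| − (3.6+1) = 4.4
minimum over rows = 0.7 → strictly diagonally dominant (convergence guaranteed)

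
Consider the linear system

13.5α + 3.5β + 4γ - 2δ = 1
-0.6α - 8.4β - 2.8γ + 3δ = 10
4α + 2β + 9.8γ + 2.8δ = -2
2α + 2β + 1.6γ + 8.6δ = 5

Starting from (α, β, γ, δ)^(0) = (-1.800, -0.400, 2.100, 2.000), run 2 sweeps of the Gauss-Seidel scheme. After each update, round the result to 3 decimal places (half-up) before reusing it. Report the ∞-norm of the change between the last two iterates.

Iteration 1:
  α = (1 - (3.5)·-0.400 - (4)·2.100 - (-2)·2.000) / (13.5) = -0.148
  β = (10 - (-0.6)·-0.148 - (-2.8)·2.100 - (3)·2.000) / (-8.4) = -1.166
  γ = (-2 - (4)·-0.148 - (2)·-1.166 - (2.8)·2.000) / (9.8) = -0.477
  δ = (5 - (2)·-0.148 - (2)·-1.166 - (1.6)·-0.477) / (8.6) = 0.976
Iteration 2:
  α = (1 - (3.5)·-1.166 - (4)·-0.477 - (-2)·0.976) / (13.5) = 0.662
  β = (10 - (-0.6)·0.662 - (-2.8)·-0.477 - (3)·0.976) / (-8.4) = -0.730
  γ = (-2 - (4)·0.662 - (2)·-0.730 - (2.8)·0.976) / (9.8) = -0.604
  δ = (5 - (2)·0.662 - (2)·-0.730 - (1.6)·-0.604) / (8.6) = 0.710
Change: (0.810, 0.436, -0.127, -0.266) → max |·| = 0.810

0.810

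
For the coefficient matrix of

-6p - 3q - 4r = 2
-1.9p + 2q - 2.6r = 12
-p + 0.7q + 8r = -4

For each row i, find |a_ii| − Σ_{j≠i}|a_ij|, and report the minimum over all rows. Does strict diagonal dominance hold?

-2.5

row 1: |-6| − (3+4) = -1
row 2: |2| − (1.9+2.6) = -2.5
row 3: |8| − (1+0.7) = 6.3
minimum over rows = -2.5 → not strictly diagonally dominant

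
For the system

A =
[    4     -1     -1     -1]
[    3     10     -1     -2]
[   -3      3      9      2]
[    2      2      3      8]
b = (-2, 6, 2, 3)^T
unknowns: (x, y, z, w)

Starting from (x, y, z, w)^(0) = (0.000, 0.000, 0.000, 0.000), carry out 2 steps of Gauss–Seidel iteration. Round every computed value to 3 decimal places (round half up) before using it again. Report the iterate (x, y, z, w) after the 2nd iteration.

(-0.265, 0.737, -0.197, 0.331)

Iteration 1:
  x = (-2 - (-1)·0.000 - (-1)·0.000 - (-1)·0.000) / (4) = -0.500
  y = (6 - (3)·-0.500 - (-1)·0.000 - (-2)·0.000) / (10) = 0.750
  z = (2 - (-3)·-0.500 - (3)·0.750 - (2)·0.000) / (9) = -0.194
  w = (3 - (2)·-0.500 - (2)·0.750 - (3)·-0.194) / (8) = 0.385
Iteration 2:
  x = (-2 - (-1)·0.750 - (-1)·-0.194 - (-1)·0.385) / (4) = -0.265
  y = (6 - (3)·-0.265 - (-1)·-0.194 - (-2)·0.385) / (10) = 0.737
  z = (2 - (-3)·-0.265 - (3)·0.737 - (2)·0.385) / (9) = -0.197
  w = (3 - (2)·-0.265 - (2)·0.737 - (3)·-0.197) / (8) = 0.331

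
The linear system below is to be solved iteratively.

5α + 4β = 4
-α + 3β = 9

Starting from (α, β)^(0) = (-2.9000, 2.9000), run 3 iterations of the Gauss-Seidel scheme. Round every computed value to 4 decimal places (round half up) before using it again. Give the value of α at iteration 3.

Iteration 1:
  α = (4 - (4)·2.9000) / (5) = -1.5200
  β = (9 - (-1)·-1.5200) / (3) = 2.4933
Iteration 2:
  α = (4 - (4)·2.4933) / (5) = -1.1946
  β = (9 - (-1)·-1.1946) / (3) = 2.6018
Iteration 3:
  α = (4 - (4)·2.6018) / (5) = -1.2814
  β = (9 - (-1)·-1.2814) / (3) = 2.5729

-1.2814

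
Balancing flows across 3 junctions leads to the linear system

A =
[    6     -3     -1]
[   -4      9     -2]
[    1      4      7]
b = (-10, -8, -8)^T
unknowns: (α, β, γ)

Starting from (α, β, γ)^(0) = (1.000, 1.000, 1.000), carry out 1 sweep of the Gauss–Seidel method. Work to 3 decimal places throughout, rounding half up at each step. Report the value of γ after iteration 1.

Iteration 1:
  α = (-10 - (-3)·1.000 - (-1)·1.000) / (6) = -1.000
  β = (-8 - (-4)·-1.000 - (-2)·1.000) / (9) = -1.111
  γ = (-8 - (1)·-1.000 - (4)·-1.111) / (7) = -0.365

-0.365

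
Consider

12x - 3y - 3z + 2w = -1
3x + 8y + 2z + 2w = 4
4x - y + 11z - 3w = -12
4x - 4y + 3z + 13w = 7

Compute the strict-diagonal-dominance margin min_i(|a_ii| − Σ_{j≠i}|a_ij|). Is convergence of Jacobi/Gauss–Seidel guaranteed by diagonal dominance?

row 1: |12| − (3+3+2) = 4
row 2: |8| − (3+2+2) = 1
row 3: |11| − (4+1+3) = 3
row 4: |13| − (4+4+3) = 2
minimum over rows = 1 → strictly diagonally dominant (convergence guaranteed)

1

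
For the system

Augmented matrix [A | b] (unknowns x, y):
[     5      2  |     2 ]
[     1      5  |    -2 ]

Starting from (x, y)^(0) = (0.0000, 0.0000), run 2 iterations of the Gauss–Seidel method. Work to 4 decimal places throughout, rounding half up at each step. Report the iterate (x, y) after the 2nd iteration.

(0.5920, -0.5184)

Iteration 1:
  x = (2 - (2)·0.0000) / (5) = 0.4000
  y = (-2 - (1)·0.4000) / (5) = -0.4800
Iteration 2:
  x = (2 - (2)·-0.4800) / (5) = 0.5920
  y = (-2 - (1)·0.5920) / (5) = -0.5184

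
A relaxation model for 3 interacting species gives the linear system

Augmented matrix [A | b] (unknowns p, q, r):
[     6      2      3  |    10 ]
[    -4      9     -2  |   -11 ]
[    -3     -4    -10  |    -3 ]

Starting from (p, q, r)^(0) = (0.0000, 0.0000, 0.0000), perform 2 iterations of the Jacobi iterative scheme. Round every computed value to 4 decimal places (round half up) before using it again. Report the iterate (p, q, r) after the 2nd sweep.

(1.9241, -0.4148, 0.2889)

Iteration 1:
  p = (10 - (2)·0.0000 - (3)·0.0000) / (6) = 1.6667
  q = (-11 - (-4)·0.0000 - (-2)·0.0000) / (9) = -1.2222
  r = (-3 - (-3)·0.0000 - (-4)·0.0000) / (-10) = 0.3000
Iteration 2:
  p = (10 - (2)·-1.2222 - (3)·0.3000) / (6) = 1.9241
  q = (-11 - (-4)·1.6667 - (-2)·0.3000) / (9) = -0.4148
  r = (-3 - (-3)·1.6667 - (-4)·-1.2222) / (-10) = 0.2889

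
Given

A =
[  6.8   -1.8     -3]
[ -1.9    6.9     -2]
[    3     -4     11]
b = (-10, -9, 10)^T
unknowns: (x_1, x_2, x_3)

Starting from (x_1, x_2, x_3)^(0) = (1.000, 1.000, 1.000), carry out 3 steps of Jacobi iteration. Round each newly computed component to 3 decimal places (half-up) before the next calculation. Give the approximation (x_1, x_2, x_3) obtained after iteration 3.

Iteration 1:
  x_1 = (-10 - (-1.8)·1.000 - (-3)·1.000) / (6.8) = -0.765
  x_2 = (-9 - (-1.9)·1.000 - (-2)·1.000) / (6.9) = -0.739
  x_3 = (10 - (3)·1.000 - (-4)·1.000) / (11) = 1.000
Iteration 2:
  x_1 = (-10 - (-1.8)·-0.739 - (-3)·1.000) / (6.8) = -1.225
  x_2 = (-9 - (-1.9)·-0.765 - (-2)·1.000) / (6.9) = -1.225
  x_3 = (10 - (3)·-0.765 - (-4)·-0.739) / (11) = 0.849
Iteration 3:
  x_1 = (-10 - (-1.8)·-1.225 - (-3)·0.849) / (6.8) = -1.420
  x_2 = (-9 - (-1.9)·-1.225 - (-2)·0.849) / (6.9) = -1.396
  x_3 = (10 - (3)·-1.225 - (-4)·-1.225) / (11) = 0.798

(-1.420, -1.396, 0.798)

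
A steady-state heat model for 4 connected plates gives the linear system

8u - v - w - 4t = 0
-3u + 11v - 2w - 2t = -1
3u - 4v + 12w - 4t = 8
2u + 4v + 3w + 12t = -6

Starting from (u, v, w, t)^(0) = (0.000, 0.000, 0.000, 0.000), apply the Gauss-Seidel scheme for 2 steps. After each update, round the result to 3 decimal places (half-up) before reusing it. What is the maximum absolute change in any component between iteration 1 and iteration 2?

0.246

Iteration 1:
  u = (0 - (-1)·0.000 - (-1)·0.000 - (-4)·0.000) / (8) = 0.000
  v = (-1 - (-3)·0.000 - (-2)·0.000 - (-2)·0.000) / (11) = -0.091
  w = (8 - (3)·0.000 - (-4)·-0.091 - (-4)·0.000) / (12) = 0.636
  t = (-6 - (2)·0.000 - (4)·-0.091 - (3)·0.636) / (12) = -0.629
Iteration 2:
  u = (0 - (-1)·-0.091 - (-1)·0.636 - (-4)·-0.629) / (8) = -0.246
  v = (-1 - (-3)·-0.246 - (-2)·0.636 - (-2)·-0.629) / (11) = -0.157
  w = (8 - (3)·-0.246 - (-4)·-0.157 - (-4)·-0.629) / (12) = 0.466
  t = (-6 - (2)·-0.246 - (4)·-0.157 - (3)·0.466) / (12) = -0.523
Change: (-0.246, -0.066, -0.170, 0.106) → max |·| = 0.246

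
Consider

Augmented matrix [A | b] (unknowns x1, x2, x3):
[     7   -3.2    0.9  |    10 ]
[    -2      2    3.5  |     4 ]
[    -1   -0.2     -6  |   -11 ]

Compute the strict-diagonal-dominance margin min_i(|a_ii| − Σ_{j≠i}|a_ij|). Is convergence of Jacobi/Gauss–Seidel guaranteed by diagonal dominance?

-3.5

row 1: |7| − (3.2+0.9) = 2.9
row 2: |2| − (2+3.5) = -3.5
row 3: |-6| − (1+0.2) = 4.8
minimum over rows = -3.5 → not strictly diagonally dominant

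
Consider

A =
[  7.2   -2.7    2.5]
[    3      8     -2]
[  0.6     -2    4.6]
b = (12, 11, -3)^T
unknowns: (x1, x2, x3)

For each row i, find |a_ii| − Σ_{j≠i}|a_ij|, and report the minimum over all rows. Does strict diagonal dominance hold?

row 1: |7.2| − (2.7+2.5) = 2
row 2: |8| − (3+2) = 3
row 3: |4.6| − (0.6+2) = 2
minimum over rows = 2 → strictly diagonally dominant (convergence guaranteed)

2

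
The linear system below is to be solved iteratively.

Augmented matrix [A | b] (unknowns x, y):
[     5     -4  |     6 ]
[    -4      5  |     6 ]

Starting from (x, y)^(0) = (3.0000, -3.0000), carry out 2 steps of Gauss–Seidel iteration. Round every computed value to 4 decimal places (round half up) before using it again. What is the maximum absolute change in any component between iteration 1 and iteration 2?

2.5920

Iteration 1:
  x = (6 - (-4)·-3.0000) / (5) = -1.2000
  y = (6 - (-4)·-1.2000) / (5) = 0.2400
Iteration 2:
  x = (6 - (-4)·0.2400) / (5) = 1.3920
  y = (6 - (-4)·1.3920) / (5) = 2.3136
Change: (2.5920, 2.0736) → max |·| = 2.5920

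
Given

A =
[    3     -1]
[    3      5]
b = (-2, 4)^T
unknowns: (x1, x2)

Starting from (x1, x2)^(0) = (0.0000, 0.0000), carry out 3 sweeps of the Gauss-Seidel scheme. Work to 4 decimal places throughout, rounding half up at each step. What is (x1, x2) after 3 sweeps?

Iteration 1:
  x1 = (-2 - (-1)·0.0000) / (3) = -0.6667
  x2 = (4 - (3)·-0.6667) / (5) = 1.2000
Iteration 2:
  x1 = (-2 - (-1)·1.2000) / (3) = -0.2667
  x2 = (4 - (3)·-0.2667) / (5) = 0.9600
Iteration 3:
  x1 = (-2 - (-1)·0.9600) / (3) = -0.3467
  x2 = (4 - (3)·-0.3467) / (5) = 1.0080

(-0.3467, 1.0080)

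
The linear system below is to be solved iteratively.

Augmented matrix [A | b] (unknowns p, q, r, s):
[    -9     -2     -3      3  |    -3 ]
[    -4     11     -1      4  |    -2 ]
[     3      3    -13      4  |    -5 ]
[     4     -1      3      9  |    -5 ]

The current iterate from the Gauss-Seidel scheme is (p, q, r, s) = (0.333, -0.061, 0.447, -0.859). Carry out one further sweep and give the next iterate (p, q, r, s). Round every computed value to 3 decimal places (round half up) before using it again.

(-0.088, 0.139, 0.132, -0.545)

One sweep:
  p = (-3 - (-2)·-0.061 - (-3)·0.447 - (3)·-0.859) / (-9) = -0.088
  q = (-2 - (-4)·-0.088 - (-1)·0.447 - (4)·-0.859) / (11) = 0.139
  r = (-5 - (3)·-0.088 - (3)·0.139 - (4)·-0.859) / (-13) = 0.132
  s = (-5 - (4)·-0.088 - (-1)·0.139 - (3)·0.132) / (9) = -0.545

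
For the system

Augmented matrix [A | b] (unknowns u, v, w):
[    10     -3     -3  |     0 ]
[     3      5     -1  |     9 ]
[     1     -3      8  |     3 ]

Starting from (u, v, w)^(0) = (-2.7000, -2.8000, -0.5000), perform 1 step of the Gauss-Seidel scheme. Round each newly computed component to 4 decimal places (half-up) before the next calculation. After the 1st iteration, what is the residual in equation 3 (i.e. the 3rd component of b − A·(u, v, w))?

Iteration 1:
  u = (0 - (-3)·-2.8000 - (-3)·-0.5000) / (10) = -0.9900
  v = (9 - (3)·-0.9900 - (-1)·-0.5000) / (5) = 2.2940
  w = (3 - (1)·-0.9900 - (-3)·2.2940) / (8) = 1.3590
Residual b − A·x = (20.8590, 1.8590, 0.0000)

0.0000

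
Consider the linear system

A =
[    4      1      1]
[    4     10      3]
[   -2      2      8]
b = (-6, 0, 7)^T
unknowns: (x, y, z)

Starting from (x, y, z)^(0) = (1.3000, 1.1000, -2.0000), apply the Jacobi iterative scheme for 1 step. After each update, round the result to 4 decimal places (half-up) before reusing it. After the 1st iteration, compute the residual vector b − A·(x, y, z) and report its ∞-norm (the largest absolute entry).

3.1100

Iteration 1:
  x = (-6 - (1)·1.1000 - (1)·-2.0000) / (4) = -1.2750
  y = (0 - (4)·1.3000 - (3)·-2.0000) / (10) = 0.0800
  z = (7 - (-2)·1.3000 - (2)·1.1000) / (8) = 0.9250
Residual b − A·x = (-1.9050, 1.5250, -3.1100); ∞-norm = 3.1100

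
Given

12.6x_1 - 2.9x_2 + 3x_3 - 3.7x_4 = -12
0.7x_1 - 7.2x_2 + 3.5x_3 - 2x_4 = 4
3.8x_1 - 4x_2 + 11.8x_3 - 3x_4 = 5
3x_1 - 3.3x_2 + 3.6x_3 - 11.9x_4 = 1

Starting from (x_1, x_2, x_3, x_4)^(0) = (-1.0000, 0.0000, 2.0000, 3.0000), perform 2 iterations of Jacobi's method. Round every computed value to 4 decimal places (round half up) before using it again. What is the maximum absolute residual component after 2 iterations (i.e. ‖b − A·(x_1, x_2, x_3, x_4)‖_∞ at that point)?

Iteration 1:
  x_1 = (-12 - (-2.9)·0.0000 - (3)·2.0000 - (-3.7)·3.0000) / (12.6) = -0.5476
  x_2 = (4 - (0.7)·-1.0000 - (3.5)·2.0000 - (-2)·3.0000) / (-7.2) = -0.5139
  x_3 = (5 - (3.8)·-1.0000 - (-4)·0.0000 - (-3)·3.0000) / (11.8) = 1.5085
  x_4 = (1 - (3)·-1.0000 - (-3.3)·0.0000 - (3.6)·2.0000) / (-11.9) = 0.2689
Iteration 2:
  x_1 = (-12 - (-2.9)·-0.5139 - (3)·1.5085 - (-3.7)·0.2689) / (12.6) = -1.3509
  x_2 = (4 - (0.7)·-0.5476 - (3.5)·1.5085 - (-2)·0.2689) / (-7.2) = 0.0498
  x_3 = (5 - (3.8)·-0.5476 - (-4)·-0.5139 - (-3)·0.2689) / (11.8) = 0.4942
  x_4 = (1 - (3)·-0.5476 - (-3.3)·-0.5139 - (3.6)·1.5085) / (-11.9) = 0.3768
Residual b − A·x = (5.0773, 4.3281, 5.6315, 7.9218); ∞-norm = 7.9218

7.9218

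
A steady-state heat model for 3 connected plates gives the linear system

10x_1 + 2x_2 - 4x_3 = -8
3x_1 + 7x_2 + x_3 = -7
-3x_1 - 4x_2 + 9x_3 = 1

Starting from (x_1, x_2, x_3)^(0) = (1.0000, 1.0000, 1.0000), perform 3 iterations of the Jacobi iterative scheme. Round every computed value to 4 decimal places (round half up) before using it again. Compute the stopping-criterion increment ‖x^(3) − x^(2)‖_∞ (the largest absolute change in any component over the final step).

0.8108

Iteration 1:
  x_1 = (-8 - (2)·1.0000 - (-4)·1.0000) / (10) = -0.6000
  x_2 = (-7 - (3)·1.0000 - (1)·1.0000) / (7) = -1.5714
  x_3 = (1 - (-3)·1.0000 - (-4)·1.0000) / (9) = 0.8889
Iteration 2:
  x_1 = (-8 - (2)·-1.5714 - (-4)·0.8889) / (10) = -0.1302
  x_2 = (-7 - (3)·-0.6000 - (1)·0.8889) / (7) = -0.8698
  x_3 = (1 - (-3)·-0.6000 - (-4)·-1.5714) / (9) = -0.7873
Iteration 3:
  x_1 = (-8 - (2)·-0.8698 - (-4)·-0.7873) / (10) = -0.9410
  x_2 = (-7 - (3)·-0.1302 - (1)·-0.7873) / (7) = -0.8317
  x_3 = (1 - (-3)·-0.1302 - (-4)·-0.8698) / (9) = -0.3189
Change: (-0.8108, 0.0381, 0.4684) → max |·| = 0.8108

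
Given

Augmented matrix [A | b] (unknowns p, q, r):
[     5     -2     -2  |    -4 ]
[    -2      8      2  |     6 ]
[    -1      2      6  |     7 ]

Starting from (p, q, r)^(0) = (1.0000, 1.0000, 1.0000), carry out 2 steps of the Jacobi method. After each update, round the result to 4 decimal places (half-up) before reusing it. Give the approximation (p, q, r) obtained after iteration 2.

(-0.1000, 0.5000, 0.9167)

Iteration 1:
  p = (-4 - (-2)·1.0000 - (-2)·1.0000) / (5) = 0.0000
  q = (6 - (-2)·1.0000 - (2)·1.0000) / (8) = 0.7500
  r = (7 - (-1)·1.0000 - (2)·1.0000) / (6) = 1.0000
Iteration 2:
  p = (-4 - (-2)·0.7500 - (-2)·1.0000) / (5) = -0.1000
  q = (6 - (-2)·0.0000 - (2)·1.0000) / (8) = 0.5000
  r = (7 - (-1)·0.0000 - (2)·0.7500) / (6) = 0.9167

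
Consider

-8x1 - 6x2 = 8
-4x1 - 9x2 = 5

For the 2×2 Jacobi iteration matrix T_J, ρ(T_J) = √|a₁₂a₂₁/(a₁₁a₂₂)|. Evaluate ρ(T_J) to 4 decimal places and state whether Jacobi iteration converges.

a₁₂a₂₁/(a₁₁a₂₂) = (-6)·(-4) / ((-8)·(-9)) = 0.333333
ρ = √|0.333333| = √0.333333 = 0.5774
ρ < 1, so Jacobi converges

0.5774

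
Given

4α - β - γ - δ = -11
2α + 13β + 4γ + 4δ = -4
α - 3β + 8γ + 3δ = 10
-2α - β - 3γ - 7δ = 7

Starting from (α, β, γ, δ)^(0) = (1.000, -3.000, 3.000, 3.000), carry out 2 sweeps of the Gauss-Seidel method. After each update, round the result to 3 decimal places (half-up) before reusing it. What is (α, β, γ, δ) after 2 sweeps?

(-3.298, 0.306, 1.788, -0.868)

Iteration 1:
  α = (-11 - (-1)·-3.000 - (-1)·3.000 - (-1)·3.000) / (4) = -2.000
  β = (-4 - (2)·-2.000 - (4)·3.000 - (4)·3.000) / (13) = -1.846
  γ = (10 - (1)·-2.000 - (-3)·-1.846 - (3)·3.000) / (8) = -0.317
  δ = (7 - (-2)·-2.000 - (-1)·-1.846 - (-3)·-0.317) / (-7) = -0.029
Iteration 2:
  α = (-11 - (-1)·-1.846 - (-1)·-0.317 - (-1)·-0.029) / (4) = -3.298
  β = (-4 - (2)·-3.298 - (4)·-0.317 - (4)·-0.029) / (13) = 0.306
  γ = (10 - (1)·-3.298 - (-3)·0.306 - (3)·-0.029) / (8) = 1.788
  δ = (7 - (-2)·-3.298 - (-1)·0.306 - (-3)·1.788) / (-7) = -0.868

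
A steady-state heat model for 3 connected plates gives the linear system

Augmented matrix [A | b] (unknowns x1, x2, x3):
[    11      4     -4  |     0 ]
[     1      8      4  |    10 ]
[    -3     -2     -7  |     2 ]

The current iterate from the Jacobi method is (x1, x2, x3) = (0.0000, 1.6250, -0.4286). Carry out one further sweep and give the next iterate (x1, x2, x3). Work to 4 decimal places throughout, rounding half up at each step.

One sweep:
  x1 = (0 - (4)·1.6250 - (-4)·-0.4286) / (11) = -0.7468
  x2 = (10 - (1)·0.0000 - (4)·-0.4286) / (8) = 1.4643
  x3 = (2 - (-3)·0.0000 - (-2)·1.6250) / (-7) = -0.7500

(-0.7468, 1.4643, -0.7500)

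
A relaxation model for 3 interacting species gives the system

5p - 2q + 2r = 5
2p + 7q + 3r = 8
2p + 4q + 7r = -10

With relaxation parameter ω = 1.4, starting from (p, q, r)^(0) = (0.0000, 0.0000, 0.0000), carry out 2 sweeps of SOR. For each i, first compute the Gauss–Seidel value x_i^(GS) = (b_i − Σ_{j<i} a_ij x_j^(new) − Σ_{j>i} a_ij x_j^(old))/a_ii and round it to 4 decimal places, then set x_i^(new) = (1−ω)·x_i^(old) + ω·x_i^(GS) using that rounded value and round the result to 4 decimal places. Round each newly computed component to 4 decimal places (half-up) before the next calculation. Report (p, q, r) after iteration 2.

Iteration 1:
  p: GS value = (5 - (-2)·0.0000 - (2)·0.0000) / (5) = 1.0000;  p ← (1−ω)·0.0000 + ω·1.0000 = 1.4000
  q: GS value = (8 - (2)·1.4000 - (3)·0.0000) / (7) = 0.7429;  q ← (1−ω)·0.0000 + ω·0.7429 = 1.0401
  r: GS value = (-10 - (2)·1.4000 - (4)·1.0401) / (7) = -2.4229;  r ← (1−ω)·0.0000 + ω·-2.4229 = -3.3921
Iteration 2:
  p: GS value = (5 - (-2)·1.0401 - (2)·-3.3921) / (5) = 2.7729;  p ← (1−ω)·1.4000 + ω·2.7729 = 3.3221
  q: GS value = (8 - (2)·3.3221 - (3)·-3.3921) / (7) = 1.6474;  q ← (1−ω)·1.0401 + ω·1.6474 = 1.8903
  r: GS value = (-10 - (2)·3.3221 - (4)·1.8903) / (7) = -3.4579;  r ← (1−ω)·-3.3921 + ω·-3.4579 = -3.4842

(3.3221, 1.8903, -3.4842)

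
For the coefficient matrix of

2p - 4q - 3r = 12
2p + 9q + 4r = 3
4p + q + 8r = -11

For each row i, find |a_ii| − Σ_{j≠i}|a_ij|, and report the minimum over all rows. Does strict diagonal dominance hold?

-5

row 1: |2| − (4+3) = -5
row 2: |9| − (2+4) = 3
row 3: |8| − (4+1) = 3
minimum over rows = -5 → not strictly diagonally dominant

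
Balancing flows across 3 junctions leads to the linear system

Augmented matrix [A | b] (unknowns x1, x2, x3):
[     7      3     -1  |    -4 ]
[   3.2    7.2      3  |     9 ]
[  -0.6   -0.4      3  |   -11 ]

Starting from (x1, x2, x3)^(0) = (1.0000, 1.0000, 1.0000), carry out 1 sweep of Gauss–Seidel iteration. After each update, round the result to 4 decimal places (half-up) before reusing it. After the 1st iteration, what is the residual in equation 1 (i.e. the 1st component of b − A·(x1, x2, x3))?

Iteration 1:
  x1 = (-4 - (3)·1.0000 - (-1)·1.0000) / (7) = -0.8571
  x2 = (9 - (3.2)·-0.8571 - (3)·1.0000) / (7.2) = 1.2143
  x3 = (-11 - (-0.6)·-0.8571 - (-0.4)·1.2143) / (3) = -3.6762
Residual b − A·x = (-5.3194, 14.0284, 0.0001)

-5.3194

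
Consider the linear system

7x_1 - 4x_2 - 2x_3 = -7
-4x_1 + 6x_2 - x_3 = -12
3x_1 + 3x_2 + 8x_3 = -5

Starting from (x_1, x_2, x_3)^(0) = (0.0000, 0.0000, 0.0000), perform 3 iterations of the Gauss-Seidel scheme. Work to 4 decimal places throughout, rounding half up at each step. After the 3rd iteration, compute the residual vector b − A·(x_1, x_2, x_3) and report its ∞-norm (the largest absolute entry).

0.1245

Iteration 1:
  x_1 = (-7 - (-4)·0.0000 - (-2)·0.0000) / (7) = -1.0000
  x_2 = (-12 - (-4)·-1.0000 - (-1)·0.0000) / (6) = -2.6667
  x_3 = (-5 - (3)·-1.0000 - (3)·-2.6667) / (8) = 0.7500
Iteration 2:
  x_1 = (-7 - (-4)·-2.6667 - (-2)·0.7500) / (7) = -2.3095
  x_2 = (-12 - (-4)·-2.3095 - (-1)·0.7500) / (6) = -3.4147
  x_3 = (-5 - (3)·-2.3095 - (3)·-3.4147) / (8) = 1.5216
Iteration 3:
  x_1 = (-7 - (-4)·-3.4147 - (-2)·1.5216) / (7) = -2.5165
  x_2 = (-12 - (-4)·-2.5165 - (-1)·1.5216) / (6) = -3.4241
  x_3 = (-5 - (3)·-2.5165 - (3)·-3.4241) / (8) = 1.6027
Residual b − A·x = (0.1245, 0.0813, 0.0002); ∞-norm = 0.1245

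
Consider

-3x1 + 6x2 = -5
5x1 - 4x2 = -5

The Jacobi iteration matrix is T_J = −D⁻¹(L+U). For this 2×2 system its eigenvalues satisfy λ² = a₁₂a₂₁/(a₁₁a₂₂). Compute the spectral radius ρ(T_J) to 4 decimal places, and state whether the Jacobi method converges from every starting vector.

a₁₂a₂₁/(a₁₁a₂₂) = (6)·(5) / ((-3)·(-4)) = 2.500000
ρ = √|2.500000| = √2.500000 = 1.5811
ρ > 1, so Jacobi diverges

1.5811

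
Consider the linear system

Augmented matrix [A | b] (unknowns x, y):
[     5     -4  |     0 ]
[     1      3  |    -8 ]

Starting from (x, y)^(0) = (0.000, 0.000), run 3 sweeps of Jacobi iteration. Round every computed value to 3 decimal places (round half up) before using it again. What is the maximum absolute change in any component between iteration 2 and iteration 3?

Iteration 1:
  x = (0 - (-4)·0.000) / (5) = 0.000
  y = (-8 - (1)·0.000) / (3) = -2.667
Iteration 2:
  x = (0 - (-4)·-2.667) / (5) = -2.134
  y = (-8 - (1)·0.000) / (3) = -2.667
Iteration 3:
  x = (0 - (-4)·-2.667) / (5) = -2.134
  y = (-8 - (1)·-2.134) / (3) = -1.955
Change: (0.000, 0.712) → max |·| = 0.712

0.712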